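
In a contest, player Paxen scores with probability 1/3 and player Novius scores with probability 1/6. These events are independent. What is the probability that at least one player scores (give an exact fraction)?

P(none) = (1 − 1/3) × (1 − 1/6) = 2/3 × 5/6 = 5/9
P(at least one) = 1 − 5/9 = 4/9

4/9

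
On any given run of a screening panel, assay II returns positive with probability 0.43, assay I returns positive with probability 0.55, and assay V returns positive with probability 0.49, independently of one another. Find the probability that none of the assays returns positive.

0.130815

P(none) = (1 − 0.43) × (1 − 0.55) × (1 − 0.49) = 0.57 × 0.45 × 0.51 = 0.130815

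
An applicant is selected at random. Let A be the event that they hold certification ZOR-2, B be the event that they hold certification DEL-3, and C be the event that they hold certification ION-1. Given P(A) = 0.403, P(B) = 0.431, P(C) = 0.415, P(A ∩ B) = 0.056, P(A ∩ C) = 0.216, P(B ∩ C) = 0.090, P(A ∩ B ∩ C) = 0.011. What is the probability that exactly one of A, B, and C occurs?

0.558

P(exactly one) = 0.403 + 0.431 + 0.415 − 2·0.056 − 2·0.216 − 2·0.090 + 3·0.011 = 0.558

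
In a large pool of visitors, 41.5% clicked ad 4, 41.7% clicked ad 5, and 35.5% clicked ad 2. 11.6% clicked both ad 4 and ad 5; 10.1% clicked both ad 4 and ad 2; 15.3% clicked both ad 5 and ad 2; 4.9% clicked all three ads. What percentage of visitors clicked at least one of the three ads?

86.6%

P(≥1) = 41.5 + 41.7 + 35.5 − 11.6 − 10.1 − 15.3 + 4.9 = 86.6%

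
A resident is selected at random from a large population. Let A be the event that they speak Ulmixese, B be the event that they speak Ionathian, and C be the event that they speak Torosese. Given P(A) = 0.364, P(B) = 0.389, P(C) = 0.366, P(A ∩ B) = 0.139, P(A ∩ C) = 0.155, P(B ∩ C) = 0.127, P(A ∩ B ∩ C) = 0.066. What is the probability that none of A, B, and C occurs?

0.236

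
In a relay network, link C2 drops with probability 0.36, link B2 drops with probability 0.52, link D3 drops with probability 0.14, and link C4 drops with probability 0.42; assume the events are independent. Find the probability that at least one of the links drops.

Independence gives P(none) = ∏(1 − pᵢ).
P(none) = (1 − 0.36) × (1 − 0.52) × (1 − 0.14) × (1 − 0.42) = 0.64 × 0.48 × 0.86 × 0.58 = 0.15323136
P(at least one) = 1 − 0.15323136 = 0.84676864

0.84676864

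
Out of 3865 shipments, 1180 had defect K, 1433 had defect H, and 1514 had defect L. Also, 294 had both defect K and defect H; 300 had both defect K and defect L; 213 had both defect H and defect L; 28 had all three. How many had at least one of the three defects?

|at least one| = 1180 + 1433 + 1514 − 294 − 300 − 213 + 28 = 3348

3348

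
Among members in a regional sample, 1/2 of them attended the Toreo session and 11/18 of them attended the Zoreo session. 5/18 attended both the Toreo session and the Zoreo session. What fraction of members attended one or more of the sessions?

5/6

Apply inclusion-exclusion:
P(at least one) = 1/2 + 11/18 − 5/18 = 5/6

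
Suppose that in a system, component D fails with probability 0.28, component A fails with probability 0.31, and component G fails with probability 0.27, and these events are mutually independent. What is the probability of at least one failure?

0.637336

P(none) = (1 − 0.28) × (1 − 0.31) × (1 − 0.27) = 0.72 × 0.69 × 0.73 = 0.362664
P(at least one) = 1 − 0.362664 = 0.637336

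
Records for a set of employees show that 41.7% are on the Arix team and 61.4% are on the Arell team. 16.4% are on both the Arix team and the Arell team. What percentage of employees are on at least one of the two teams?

86.7%

Apply inclusion-exclusion:
P(at least one) = 41.7 + 61.4 − 16.4 = 86.7%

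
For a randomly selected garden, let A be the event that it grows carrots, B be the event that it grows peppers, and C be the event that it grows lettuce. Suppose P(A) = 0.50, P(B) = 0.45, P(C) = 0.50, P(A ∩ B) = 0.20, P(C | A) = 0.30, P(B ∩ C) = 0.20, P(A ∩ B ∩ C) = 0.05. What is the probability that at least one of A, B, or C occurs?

0.95

P(A ∩ C) = P(A)·P(C|A) = 0.50 × 0.30 = 0.15
P(A ∪ B ∪ C) = 0.50 + 0.45 + 0.50 − 0.20 − 0.15 − 0.20 + 0.05 = 0.95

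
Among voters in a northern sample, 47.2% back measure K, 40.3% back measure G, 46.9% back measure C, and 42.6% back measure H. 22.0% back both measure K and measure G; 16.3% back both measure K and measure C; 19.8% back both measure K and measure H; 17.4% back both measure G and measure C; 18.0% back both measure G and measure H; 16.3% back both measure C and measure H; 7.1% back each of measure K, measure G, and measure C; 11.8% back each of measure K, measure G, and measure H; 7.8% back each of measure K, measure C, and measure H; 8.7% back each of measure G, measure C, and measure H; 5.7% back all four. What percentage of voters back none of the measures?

P(union) = 47.2 + 40.3 + 46.9 + 42.6 − 22.0 − 16.3 − 19.8 − 17.4 − 18.0 − 16.3 + 7.1 + 11.8 + 7.8 + 8.7 − 5.7 = 96.9%
P(none) = 100% − 96.9% = 3.1%

3.1%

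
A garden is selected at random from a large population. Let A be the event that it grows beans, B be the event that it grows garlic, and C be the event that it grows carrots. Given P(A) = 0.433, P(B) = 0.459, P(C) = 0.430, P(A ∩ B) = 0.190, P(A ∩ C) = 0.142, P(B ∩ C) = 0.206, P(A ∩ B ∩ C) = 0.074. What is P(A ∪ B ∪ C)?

By inclusion–exclusion:
P(A ∪ B ∪ C) = 0.433 + 0.459 + 0.430 − 0.190 − 0.142 − 0.206 + 0.074 = 0.858

0.858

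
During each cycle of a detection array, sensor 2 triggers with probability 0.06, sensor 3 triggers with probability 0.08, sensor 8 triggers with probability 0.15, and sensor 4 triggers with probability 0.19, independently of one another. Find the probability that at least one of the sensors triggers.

0.4045852

Independence gives P(none) = ∏(1 − pᵢ).
P(none) = (1 − 0.06) × (1 − 0.08) × (1 − 0.15) × (1 − 0.19) = 0.94 × 0.92 × 0.85 × 0.81 = 0.5954148
P(at least one) = 1 − 0.5954148 = 0.4045852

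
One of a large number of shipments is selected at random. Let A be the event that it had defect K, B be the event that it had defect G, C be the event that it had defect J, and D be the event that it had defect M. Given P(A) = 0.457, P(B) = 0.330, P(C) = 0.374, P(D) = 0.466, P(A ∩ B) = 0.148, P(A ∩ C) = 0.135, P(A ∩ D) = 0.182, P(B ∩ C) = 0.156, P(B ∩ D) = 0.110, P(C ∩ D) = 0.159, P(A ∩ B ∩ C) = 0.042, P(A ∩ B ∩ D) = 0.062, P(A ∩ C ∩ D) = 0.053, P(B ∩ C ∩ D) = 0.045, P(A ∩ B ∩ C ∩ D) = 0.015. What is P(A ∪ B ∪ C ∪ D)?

0.924

By inclusion-exclusion,
P(A ∪ B ∪ C ∪ D) = 0.457 + 0.330 + 0.374 + 0.466 − 0.148 − 0.135 − 0.182 − 0.156 − 0.110 − 0.159 + 0.042 + 0.062 + 0.053 + 0.045 − 0.015 = 0.924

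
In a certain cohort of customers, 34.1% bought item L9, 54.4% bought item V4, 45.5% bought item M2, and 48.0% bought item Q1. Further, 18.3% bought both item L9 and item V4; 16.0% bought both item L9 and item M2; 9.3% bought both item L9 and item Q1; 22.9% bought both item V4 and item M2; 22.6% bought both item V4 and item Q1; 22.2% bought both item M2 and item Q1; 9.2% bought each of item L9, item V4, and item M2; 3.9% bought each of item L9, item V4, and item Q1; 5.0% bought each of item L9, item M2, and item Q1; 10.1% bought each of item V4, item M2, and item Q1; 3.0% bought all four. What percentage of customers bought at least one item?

Apply inclusion-exclusion:
P(at least one) = 34.1 + 54.4 + 45.5 + 48.0 − 18.3 − 16.0 − 9.3 − 22.9 − 22.6 − 22.2 + 9.2 + 3.9 + 5.0 + 10.1 − 3.0 = 95.9%

95.9%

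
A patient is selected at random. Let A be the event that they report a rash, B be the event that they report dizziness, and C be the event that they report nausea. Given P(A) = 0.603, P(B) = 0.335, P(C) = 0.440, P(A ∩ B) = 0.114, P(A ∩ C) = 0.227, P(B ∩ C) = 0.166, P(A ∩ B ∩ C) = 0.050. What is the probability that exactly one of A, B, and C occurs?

0.514

By inclusion–exclusion (exactly-one form):
P(exactly one) = 0.603 + 0.335 + 0.440 − 2·0.114 − 2·0.227 − 2·0.166 + 3·0.050 = 0.514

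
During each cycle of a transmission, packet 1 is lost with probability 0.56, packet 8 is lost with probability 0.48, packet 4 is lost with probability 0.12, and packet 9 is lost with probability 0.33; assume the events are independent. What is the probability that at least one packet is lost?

Since the events are independent, P(none) is the product of the individual non-occurrence probabilities.
P(none) = (1 − 0.56) × (1 − 0.48) × (1 − 0.12) × (1 − 0.33) = 0.44 × 0.52 × 0.88 × 0.67 = 0.13490048
P(at least one) = 1 − 0.13490048 = 0.86509952

0.86509952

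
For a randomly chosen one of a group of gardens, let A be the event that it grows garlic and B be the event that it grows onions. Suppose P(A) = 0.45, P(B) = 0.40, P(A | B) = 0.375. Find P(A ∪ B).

0.70

P(A ∩ B) = P(B)·P(A|B) = 0.40 × 0.375 = 0.15
P(A ∪ B) = 0.45 + 0.40 − 0.15 = 0.70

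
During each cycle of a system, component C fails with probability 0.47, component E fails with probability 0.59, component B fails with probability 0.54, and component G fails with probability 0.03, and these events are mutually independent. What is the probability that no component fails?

0.09695926

Since the events are independent, P(none) is the product of the individual non-occurrence probabilities.
P(none) = (1 − 0.47) × (1 − 0.59) × (1 − 0.54) × (1 − 0.03) = 0.53 × 0.41 × 0.46 × 0.97 = 0.09695926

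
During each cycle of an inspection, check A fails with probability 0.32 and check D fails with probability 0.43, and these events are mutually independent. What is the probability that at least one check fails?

P(none) = (1 − 0.32) × (1 − 0.43) = 0.68 × 0.57 = 0.3876
P(at least one) = 1 − 0.3876 = 0.6124

0.6124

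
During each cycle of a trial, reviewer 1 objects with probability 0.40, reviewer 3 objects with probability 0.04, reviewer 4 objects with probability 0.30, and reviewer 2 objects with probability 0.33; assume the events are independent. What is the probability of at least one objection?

0.729856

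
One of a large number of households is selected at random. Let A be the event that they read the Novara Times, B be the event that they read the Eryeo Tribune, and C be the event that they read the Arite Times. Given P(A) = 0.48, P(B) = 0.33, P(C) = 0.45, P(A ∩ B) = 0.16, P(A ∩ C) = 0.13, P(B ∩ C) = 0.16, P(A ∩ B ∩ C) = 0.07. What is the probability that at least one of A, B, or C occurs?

Using inclusion–exclusion:
P(A ∪ B ∪ C) = 0.48 + 0.33 + 0.45 − 0.16 − 0.13 − 0.16 + 0.07 = 0.88

0.88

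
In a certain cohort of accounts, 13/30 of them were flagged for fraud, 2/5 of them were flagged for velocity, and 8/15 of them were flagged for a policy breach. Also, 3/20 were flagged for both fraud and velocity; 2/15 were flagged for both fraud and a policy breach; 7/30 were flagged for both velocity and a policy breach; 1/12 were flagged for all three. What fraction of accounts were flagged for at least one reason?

14/15

By inclusion–exclusion:
P(union) = 13/30 + 2/5 + 8/15 − 3/20 − 2/15 − 7/30 + 1/12 = 14/15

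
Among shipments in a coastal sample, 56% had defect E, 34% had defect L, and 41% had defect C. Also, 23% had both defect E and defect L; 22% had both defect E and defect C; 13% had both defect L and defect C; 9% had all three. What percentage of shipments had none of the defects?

18%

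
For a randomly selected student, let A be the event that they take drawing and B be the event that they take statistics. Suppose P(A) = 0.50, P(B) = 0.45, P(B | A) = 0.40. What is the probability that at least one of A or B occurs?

P(A ∩ B) = P(A)·P(B|A) = 0.50 × 0.40 = 0.20
By inclusion–exclusion:
P(A ∪ B) = 0.50 + 0.45 − 0.20 = 0.75

0.75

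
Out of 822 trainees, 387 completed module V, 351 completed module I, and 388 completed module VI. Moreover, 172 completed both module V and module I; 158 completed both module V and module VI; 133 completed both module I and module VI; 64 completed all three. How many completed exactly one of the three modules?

|exactly one| = 387 + 351 + 388 − 2·172 − 2·158 − 2·133 + 3·64 = 392

392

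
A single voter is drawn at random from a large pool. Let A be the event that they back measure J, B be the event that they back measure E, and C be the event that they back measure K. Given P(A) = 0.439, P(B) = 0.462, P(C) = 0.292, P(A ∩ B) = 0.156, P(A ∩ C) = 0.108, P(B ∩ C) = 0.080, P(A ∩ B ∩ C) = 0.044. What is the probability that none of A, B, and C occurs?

0.107

Inclusion–exclusion gives
P(A ∪ B ∪ C) = 0.439 + 0.462 + 0.292 − 0.156 − 0.108 − 0.080 + 0.044 = 0.893
P(none) = 1 − 0.893 = 0.107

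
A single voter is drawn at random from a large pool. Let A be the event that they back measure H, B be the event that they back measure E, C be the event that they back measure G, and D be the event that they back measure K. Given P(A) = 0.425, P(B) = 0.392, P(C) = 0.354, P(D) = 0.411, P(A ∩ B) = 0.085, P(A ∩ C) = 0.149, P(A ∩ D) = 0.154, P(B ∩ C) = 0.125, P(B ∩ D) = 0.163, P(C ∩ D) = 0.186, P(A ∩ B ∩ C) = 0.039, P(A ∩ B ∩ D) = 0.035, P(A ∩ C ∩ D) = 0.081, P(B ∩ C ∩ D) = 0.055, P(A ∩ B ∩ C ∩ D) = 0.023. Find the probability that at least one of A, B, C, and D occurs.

0.907

By inclusion-exclusion,
P(A ∪ B ∪ C ∪ D) = 0.425 + 0.392 + 0.354 + 0.411 − 0.085 − 0.149 − 0.154 − 0.125 − 0.163 − 0.186 + 0.039 + 0.035 + 0.081 + 0.055 − 0.023 = 0.907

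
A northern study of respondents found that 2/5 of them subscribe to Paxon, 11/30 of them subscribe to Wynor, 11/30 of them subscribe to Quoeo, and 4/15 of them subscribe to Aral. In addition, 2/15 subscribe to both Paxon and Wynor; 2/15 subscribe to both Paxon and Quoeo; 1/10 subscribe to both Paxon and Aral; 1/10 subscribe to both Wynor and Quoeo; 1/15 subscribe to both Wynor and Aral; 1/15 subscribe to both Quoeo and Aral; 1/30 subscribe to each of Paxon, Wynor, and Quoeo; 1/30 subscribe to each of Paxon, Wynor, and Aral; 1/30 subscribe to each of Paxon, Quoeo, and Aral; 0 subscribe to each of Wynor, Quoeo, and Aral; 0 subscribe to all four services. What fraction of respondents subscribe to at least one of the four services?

Apply inclusion-exclusion:
P(≥1) = 2/5 + 11/30 + 11/30 + 4/15 − 2/15 − 2/15 − 1/10 − 1/10 − 1/15 − 1/15 + 1/30 + 1/30 + 1/30 + 0 − 0 = 9/10

9/10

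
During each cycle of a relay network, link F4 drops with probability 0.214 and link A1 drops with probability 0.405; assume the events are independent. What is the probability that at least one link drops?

P(none) = (1 − 0.214) × (1 − 0.405) = 0.786 × 0.595 = 0.46767
P(at least one) = 1 − 0.46767 = 0.53233

0.53233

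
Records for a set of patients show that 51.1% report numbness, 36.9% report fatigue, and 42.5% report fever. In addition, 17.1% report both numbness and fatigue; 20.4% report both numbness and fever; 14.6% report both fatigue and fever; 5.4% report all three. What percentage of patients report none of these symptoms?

P(≥1) = 51.1 + 36.9 + 42.5 − 17.1 − 20.4 − 14.6 + 5.4 = 83.8%
P(none) = 100% − 83.8% = 16.2%

16.2%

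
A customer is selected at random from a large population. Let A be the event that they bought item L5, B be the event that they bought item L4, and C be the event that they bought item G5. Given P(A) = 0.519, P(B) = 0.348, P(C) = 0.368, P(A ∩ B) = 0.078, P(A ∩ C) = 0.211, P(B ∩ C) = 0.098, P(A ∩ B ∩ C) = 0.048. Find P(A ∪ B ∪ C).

By inclusion-exclusion,
P(A ∪ B ∪ C) = 0.519 + 0.348 + 0.368 − 0.078 − 0.211 − 0.098 + 0.048 = 0.896

0.896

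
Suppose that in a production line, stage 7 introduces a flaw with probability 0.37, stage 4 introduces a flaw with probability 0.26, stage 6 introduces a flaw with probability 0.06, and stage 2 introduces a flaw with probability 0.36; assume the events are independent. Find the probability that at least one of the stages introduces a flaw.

P(none) = (1 − 0.37) × (1 − 0.26) × (1 − 0.06) × (1 − 0.36) = 0.63 × 0.74 × 0.94 × 0.64 = 0.28046592
P(at least one) = 1 − 0.28046592 = 0.71953408

0.71953408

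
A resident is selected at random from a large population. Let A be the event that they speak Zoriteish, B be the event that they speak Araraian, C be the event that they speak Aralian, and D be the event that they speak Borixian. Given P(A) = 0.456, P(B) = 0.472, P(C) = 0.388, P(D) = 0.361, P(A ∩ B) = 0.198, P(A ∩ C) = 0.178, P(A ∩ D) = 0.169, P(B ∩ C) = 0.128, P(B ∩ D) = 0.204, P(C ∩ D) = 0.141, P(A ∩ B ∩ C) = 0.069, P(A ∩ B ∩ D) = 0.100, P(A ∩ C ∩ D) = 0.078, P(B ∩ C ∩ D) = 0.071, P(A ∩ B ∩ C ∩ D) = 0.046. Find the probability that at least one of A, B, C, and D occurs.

0.931

P(A ∪ B ∪ C ∪ D) = 0.456 + 0.472 + 0.388 + 0.361 − 0.198 − 0.178 − 0.169 − 0.128 − 0.204 − 0.141 + 0.069 + 0.100 + 0.078 + 0.071 − 0.046 = 0.931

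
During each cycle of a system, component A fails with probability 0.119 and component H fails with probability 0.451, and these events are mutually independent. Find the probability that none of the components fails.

P(none) = (1 − 0.119) × (1 − 0.451) = 0.881 × 0.549 = 0.483669

0.483669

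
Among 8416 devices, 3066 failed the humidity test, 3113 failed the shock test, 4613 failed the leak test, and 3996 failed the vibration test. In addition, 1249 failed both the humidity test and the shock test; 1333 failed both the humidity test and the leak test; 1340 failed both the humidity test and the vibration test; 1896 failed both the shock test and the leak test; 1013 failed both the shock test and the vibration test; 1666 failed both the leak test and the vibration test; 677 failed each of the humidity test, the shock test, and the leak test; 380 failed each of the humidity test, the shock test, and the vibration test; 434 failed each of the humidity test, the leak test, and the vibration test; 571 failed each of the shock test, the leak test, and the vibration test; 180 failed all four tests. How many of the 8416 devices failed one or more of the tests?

Apply inclusion-exclusion:
N(≥1) = 3066 + 3113 + 4613 + 3996 − 1249 − 1333 − 1340 − 1896 − 1013 − 1666 + 677 + 380 + 434 + 571 − 180 = 8173

8173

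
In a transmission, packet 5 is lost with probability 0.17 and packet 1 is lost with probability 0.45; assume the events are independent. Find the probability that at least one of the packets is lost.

0.5435

P(none) = (1 − 0.17) × (1 − 0.45) = 0.83 × 0.55 = 0.4565
P(at least one) = 1 − 0.4565 = 0.5435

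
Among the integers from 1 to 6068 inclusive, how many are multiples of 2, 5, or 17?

3783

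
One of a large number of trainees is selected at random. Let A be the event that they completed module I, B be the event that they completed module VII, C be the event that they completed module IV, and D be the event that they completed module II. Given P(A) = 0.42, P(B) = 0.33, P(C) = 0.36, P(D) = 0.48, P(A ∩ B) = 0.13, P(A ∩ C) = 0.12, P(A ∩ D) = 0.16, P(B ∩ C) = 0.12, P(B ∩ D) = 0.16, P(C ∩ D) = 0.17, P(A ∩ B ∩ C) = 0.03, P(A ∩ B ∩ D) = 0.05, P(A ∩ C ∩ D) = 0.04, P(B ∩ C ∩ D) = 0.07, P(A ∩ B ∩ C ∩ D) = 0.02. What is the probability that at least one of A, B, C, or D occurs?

0.90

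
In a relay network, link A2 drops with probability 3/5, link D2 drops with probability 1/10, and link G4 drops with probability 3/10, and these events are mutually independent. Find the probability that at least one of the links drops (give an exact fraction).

187/250

Independence gives P(none) = ∏(1 − pᵢ).
P(none) = (1 − 3/5) × (1 − 1/10) × (1 − 3/10) = 2/5 × 9/10 × 7/10 = 63/250
P(at least one) = 1 − 63/250 = 187/250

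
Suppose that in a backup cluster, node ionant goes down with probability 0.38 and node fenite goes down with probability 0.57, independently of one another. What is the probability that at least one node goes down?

0.7334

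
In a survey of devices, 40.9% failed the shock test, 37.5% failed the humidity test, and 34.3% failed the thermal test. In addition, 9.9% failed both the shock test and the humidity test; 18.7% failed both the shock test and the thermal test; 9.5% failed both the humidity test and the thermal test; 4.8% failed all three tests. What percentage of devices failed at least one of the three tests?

79.4%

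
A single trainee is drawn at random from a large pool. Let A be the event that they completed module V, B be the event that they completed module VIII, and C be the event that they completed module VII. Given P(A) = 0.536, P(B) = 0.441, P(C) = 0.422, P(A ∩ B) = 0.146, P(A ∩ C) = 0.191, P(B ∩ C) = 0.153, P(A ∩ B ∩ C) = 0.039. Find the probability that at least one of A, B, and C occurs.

0.948

By inclusion-exclusion,
P(A ∪ B ∪ C) = 0.536 + 0.441 + 0.422 − 0.146 − 0.191 − 0.153 + 0.039 = 0.948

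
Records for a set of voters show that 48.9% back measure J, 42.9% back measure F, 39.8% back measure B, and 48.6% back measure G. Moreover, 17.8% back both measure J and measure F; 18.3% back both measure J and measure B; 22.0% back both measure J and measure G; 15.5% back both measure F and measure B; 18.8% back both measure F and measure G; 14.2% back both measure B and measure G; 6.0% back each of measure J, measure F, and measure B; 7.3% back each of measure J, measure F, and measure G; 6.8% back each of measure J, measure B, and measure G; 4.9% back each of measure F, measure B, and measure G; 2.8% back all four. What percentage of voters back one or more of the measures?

95.8%

Using inclusion–exclusion:
P(≥1) = 48.9 + 42.9 + 39.8 + 48.6 − 17.8 − 18.3 − 22.0 − 15.5 − 18.8 − 14.2 + 6.0 + 7.3 + 6.8 + 4.9 − 2.8 = 95.8%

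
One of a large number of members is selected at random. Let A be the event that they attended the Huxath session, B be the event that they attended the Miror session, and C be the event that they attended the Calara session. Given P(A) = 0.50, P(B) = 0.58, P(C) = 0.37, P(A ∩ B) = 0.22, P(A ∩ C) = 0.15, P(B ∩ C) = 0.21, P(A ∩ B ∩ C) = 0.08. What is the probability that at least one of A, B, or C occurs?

P(A ∪ B ∪ C) = 0.50 + 0.58 + 0.37 − 0.22 − 0.15 − 0.21 + 0.08 = 0.95

0.95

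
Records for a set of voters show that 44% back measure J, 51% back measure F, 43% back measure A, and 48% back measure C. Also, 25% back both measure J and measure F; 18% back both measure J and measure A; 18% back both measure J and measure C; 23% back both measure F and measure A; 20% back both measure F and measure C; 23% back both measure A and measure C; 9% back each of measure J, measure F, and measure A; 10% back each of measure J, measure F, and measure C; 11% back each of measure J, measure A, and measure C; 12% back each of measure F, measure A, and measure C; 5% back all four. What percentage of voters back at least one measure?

96%

Inclusion–exclusion gives
P(union) = 44 + 51 + 43 + 48 − 25 − 18 − 18 − 23 − 20 − 23 + 9 + 10 + 11 + 12 − 5 = 96%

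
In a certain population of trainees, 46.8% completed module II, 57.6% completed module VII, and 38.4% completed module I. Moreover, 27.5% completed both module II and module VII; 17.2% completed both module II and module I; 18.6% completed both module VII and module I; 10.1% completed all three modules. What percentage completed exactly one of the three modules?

46.5%

Using the inclusion–exclusion count for exactly one event:
P(exactly one) = 46.8 + 57.6 + 38.4 − 2·27.5 − 2·17.2 − 2·18.6 + 3·10.1 = 46.5%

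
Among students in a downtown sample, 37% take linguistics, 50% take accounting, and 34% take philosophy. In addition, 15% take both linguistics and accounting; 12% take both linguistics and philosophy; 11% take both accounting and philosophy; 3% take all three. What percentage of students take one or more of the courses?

P(union) = 37 + 50 + 34 − 15 − 12 − 11 + 3 = 86%

86%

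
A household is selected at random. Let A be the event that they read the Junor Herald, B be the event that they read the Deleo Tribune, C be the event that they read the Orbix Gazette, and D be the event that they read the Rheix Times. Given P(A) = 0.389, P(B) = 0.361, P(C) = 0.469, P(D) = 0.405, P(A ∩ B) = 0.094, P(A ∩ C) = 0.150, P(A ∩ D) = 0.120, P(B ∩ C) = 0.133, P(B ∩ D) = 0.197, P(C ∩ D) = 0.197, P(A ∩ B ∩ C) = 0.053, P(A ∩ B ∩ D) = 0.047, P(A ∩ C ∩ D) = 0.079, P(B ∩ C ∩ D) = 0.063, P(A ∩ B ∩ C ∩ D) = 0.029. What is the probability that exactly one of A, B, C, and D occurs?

0.452

P(exactly one) = 0.389 + 0.361 + 0.469 + 0.405 − 2·0.094 − 2·0.150 − 2·0.120 − 2·0.133 − 2·0.197 − 2·0.197 + 3·0.053 + 3·0.047 + 3·0.079 + 3·0.063 − 4·0.029 = 0.452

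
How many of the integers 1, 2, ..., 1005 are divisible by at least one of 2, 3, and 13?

696

502 + 335 + 77 − 167 − 38 − 25 + 12 = 696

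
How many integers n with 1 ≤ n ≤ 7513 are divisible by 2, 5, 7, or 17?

Apply inclusion-exclusion:
⌊7513/2⌋ + ⌊7513/5⌋ + ⌊7513/7⌋ + ⌊7513/17⌋ − ⌊7513/10⌋ − ⌊7513/14⌋ − ⌊7513/34⌋ − ⌊7513/35⌋ − ⌊7513/85⌋ − ⌊7513/119⌋ + ⌊7513/70⌋ + ⌊7513/170⌋ + ⌊7513/238⌋ + ⌊7513/595⌋ − ⌊7513/1190⌋ = 3756 + 1502 + 1073 + 441 − 751 − 536 − 220 − 214 − 88 − 63 + 107 + 44 + 31 + 12 − 6 = 5088

5088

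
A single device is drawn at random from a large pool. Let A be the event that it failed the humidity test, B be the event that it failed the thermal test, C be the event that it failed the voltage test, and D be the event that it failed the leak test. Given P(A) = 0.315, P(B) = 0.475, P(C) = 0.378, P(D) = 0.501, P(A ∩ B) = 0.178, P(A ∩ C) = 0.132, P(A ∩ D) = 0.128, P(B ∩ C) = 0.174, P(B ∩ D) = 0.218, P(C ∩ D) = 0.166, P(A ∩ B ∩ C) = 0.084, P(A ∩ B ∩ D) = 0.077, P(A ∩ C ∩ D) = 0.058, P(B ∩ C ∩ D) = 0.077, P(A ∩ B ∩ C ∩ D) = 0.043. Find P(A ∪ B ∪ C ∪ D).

0.926

P(A ∪ B ∪ C ∪ D) = 0.315 + 0.475 + 0.378 + 0.501 − 0.178 − 0.132 − 0.128 − 0.174 − 0.218 − 0.166 + 0.084 + 0.077 + 0.058 + 0.077 − 0.043 = 0.926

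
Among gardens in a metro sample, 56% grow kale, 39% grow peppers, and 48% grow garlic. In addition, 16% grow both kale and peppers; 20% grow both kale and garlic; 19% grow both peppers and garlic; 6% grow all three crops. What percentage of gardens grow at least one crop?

94%

P(at least one) = 56 + 39 + 48 − 16 − 20 − 19 + 6 = 94%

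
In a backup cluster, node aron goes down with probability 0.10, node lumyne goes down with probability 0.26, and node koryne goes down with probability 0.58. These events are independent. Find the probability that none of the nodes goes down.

P(none) = (1 − 0.10) × (1 − 0.26) × (1 − 0.58) = 0.90 × 0.74 × 0.42 = 0.27972

0.27972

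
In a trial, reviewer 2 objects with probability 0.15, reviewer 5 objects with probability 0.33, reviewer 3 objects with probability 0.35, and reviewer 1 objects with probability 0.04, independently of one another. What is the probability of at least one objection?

Since the events are independent, P(none) is the product of the individual non-occurrence probabilities.
P(none) = (1 − 0.15) × (1 − 0.33) × (1 − 0.35) × (1 − 0.04) = 0.85 × 0.67 × 0.65 × 0.96 = 0.355368
P(at least one) = 1 − 0.355368 = 0.644632

0.644632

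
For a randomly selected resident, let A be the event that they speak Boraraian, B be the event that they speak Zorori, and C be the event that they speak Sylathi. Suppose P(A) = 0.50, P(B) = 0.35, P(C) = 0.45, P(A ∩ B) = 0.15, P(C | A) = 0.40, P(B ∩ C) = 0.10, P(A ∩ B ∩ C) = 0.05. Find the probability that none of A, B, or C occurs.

P(A ∩ C) = P(A)·P(C|A) = 0.50 × 0.40 = 0.20
Inclusion–exclusion gives
P(A ∪ B ∪ C) = 0.50 + 0.35 + 0.45 − 0.15 − 0.20 − 0.10 + 0.05 = 0.90
P(none) = 1 − 0.90 = 0.10

0.10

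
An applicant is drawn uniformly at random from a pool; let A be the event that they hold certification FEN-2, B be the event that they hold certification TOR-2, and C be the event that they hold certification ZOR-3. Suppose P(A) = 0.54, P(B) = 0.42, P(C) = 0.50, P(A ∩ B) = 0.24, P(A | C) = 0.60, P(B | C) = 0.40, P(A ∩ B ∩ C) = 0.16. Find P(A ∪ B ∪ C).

0.88

P(A ∩ C) = P(C)·P(A|C) = 0.50 × 0.60 = 0.30
P(B ∩ C) = P(C)·P(B|C) = 0.50 × 0.40 = 0.20
Inclusion–exclusion gives
P(A ∪ B ∪ C) = 0.54 + 0.42 + 0.50 − 0.24 − 0.30 − 0.20 + 0.16 = 0.88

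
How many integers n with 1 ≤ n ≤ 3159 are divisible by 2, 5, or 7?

By inclusion–exclusion:
⌊3159/2⌋ + ⌊3159/5⌋ + ⌊3159/7⌋ − ⌊3159/10⌋ − ⌊3159/14⌋ − ⌊3159/35⌋ + ⌊3159/70⌋ = 1579 + 631 + 451 − 315 − 225 − 90 + 45 = 2076

2076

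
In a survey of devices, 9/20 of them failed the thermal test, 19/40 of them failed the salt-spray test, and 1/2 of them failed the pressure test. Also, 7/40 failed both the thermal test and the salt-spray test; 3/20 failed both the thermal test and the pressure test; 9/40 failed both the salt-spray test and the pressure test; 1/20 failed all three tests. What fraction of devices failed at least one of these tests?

37/40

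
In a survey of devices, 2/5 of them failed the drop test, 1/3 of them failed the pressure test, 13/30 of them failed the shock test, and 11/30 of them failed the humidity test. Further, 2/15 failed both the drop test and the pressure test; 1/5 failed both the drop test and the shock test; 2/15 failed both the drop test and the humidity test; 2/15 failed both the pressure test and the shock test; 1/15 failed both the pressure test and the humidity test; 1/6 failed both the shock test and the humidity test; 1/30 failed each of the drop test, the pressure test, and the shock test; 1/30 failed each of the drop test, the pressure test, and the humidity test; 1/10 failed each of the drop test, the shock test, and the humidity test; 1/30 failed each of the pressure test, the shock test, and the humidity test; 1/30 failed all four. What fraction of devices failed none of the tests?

2/15

Using inclusion–exclusion:
P(at least one) = 2/5 + 1/3 + 13/30 + 11/30 − 2/15 − 1/5 − 2/15 − 2/15 − 1/15 − 1/6 + 1/30 + 1/30 + 1/10 + 1/30 − 1/30 = 13/15
P(none) = 1 − 13/15 = 2/15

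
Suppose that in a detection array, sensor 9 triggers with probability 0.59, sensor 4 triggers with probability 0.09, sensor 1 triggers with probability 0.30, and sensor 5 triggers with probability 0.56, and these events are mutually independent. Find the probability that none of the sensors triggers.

Independence gives P(none) = ∏(1 − pᵢ).
P(none) = (1 − 0.59) × (1 − 0.09) × (1 − 0.30) × (1 − 0.56) = 0.41 × 0.91 × 0.70 × 0.44 = 0.1149148

0.1149148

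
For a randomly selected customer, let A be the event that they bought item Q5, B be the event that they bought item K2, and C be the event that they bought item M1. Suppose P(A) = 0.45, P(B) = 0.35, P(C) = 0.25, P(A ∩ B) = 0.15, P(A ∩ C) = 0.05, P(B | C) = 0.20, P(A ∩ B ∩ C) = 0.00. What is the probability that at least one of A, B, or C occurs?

0.80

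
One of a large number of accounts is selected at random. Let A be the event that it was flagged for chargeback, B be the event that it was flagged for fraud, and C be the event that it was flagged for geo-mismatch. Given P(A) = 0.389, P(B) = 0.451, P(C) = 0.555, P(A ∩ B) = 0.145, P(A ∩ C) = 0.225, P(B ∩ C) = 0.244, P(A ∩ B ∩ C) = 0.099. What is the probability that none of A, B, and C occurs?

0.120

P(A ∪ B ∪ C) = 0.389 + 0.451 + 0.555 − 0.145 − 0.225 − 0.244 + 0.099 = 0.880
P(none) = 1 − 0.880 = 0.120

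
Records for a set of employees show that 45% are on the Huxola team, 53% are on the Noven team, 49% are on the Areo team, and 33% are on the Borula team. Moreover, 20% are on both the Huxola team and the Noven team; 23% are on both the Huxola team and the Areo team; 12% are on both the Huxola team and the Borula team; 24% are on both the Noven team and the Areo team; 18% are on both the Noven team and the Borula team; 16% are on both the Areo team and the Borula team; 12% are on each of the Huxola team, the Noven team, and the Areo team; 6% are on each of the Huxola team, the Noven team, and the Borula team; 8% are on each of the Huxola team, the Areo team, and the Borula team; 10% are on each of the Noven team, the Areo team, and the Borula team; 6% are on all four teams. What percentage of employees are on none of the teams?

P(≥1) = 45 + 53 + 49 + 33 − 20 − 23 − 12 − 24 − 18 − 16 + 12 + 6 + 8 + 10 − 6 = 97%
P(none) = 100% − 97% = 3%

3%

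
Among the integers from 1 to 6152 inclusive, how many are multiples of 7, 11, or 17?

By inclusion–exclusion:
878 + 559 + 361 − 79 − 51 − 32 + 4 = 1640

1640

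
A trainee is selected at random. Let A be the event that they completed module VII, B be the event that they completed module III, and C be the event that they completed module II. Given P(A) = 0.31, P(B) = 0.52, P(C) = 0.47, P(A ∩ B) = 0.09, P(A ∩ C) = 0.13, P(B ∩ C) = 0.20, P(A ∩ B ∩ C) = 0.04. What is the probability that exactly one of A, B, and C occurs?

P(exactly one) = 0.31 + 0.52 + 0.47 − 2·0.09 − 2·0.13 − 2·0.20 + 3·0.04 = 0.58

0.58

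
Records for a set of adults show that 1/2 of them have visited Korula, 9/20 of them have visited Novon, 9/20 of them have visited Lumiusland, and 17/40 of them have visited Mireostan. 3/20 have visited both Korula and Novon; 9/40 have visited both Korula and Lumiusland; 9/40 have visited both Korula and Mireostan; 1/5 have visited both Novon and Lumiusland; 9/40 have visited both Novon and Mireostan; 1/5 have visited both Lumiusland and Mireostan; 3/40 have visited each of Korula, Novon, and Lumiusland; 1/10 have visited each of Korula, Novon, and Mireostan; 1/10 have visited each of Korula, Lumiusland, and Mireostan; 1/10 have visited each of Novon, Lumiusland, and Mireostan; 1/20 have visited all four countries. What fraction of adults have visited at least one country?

Apply inclusion-exclusion:
P(at least one) = 1/2 + 9/20 + 9/20 + 17/40 − 3/20 − 9/40 − 9/40 − 1/5 − 9/40 − 1/5 + 3/40 + 1/10 + 1/10 + 1/10 − 1/20 = 37/40

37/40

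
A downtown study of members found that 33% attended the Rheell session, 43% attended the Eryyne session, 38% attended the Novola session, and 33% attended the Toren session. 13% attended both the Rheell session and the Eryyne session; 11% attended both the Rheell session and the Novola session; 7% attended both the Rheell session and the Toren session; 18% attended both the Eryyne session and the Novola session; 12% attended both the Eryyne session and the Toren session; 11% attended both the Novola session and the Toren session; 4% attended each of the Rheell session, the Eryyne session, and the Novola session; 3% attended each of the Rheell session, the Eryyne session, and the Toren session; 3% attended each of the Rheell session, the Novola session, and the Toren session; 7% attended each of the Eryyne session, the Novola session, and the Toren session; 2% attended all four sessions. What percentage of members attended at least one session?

90%

P(union) = 33 + 43 + 38 + 33 − 13 − 11 − 7 − 18 − 12 − 11 + 4 + 3 + 3 + 7 − 2 = 90%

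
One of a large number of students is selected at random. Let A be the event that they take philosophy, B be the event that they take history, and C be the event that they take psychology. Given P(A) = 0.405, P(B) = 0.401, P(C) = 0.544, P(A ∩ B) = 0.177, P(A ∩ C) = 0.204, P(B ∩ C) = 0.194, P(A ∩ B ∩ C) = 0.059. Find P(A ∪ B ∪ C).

P(A ∪ B ∪ C) = 0.405 + 0.401 + 0.544 − 0.177 − 0.204 − 0.194 + 0.059 = 0.834

0.834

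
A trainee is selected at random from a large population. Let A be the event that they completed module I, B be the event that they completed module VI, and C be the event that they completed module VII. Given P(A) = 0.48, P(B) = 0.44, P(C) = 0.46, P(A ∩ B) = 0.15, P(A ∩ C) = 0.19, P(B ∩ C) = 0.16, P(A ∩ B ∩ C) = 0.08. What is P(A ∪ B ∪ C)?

0.96

Apply inclusion-exclusion:
P(A ∪ B ∪ C) = 0.48 + 0.44 + 0.46 − 0.15 − 0.19 − 0.16 + 0.08 = 0.96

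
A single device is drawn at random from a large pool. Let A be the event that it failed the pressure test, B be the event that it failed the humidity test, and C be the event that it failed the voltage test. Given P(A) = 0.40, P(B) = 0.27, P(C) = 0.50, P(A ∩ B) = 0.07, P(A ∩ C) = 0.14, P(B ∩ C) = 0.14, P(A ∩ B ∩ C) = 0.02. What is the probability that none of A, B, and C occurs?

P(A ∪ B ∪ C) = 0.40 + 0.27 + 0.50 − 0.07 − 0.14 − 0.14 + 0.02 = 0.84
P(none) = 1 − 0.84 = 0.16

0.16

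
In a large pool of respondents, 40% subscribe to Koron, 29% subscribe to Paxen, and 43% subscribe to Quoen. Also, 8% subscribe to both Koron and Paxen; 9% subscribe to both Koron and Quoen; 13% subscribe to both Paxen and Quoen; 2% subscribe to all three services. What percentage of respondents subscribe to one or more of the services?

Apply inclusion-exclusion:
P(at least one) = 40 + 29 + 43 − 8 − 9 − 13 + 2 = 84%

84%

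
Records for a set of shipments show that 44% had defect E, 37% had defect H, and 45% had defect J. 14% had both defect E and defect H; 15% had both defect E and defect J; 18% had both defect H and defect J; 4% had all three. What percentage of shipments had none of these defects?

Inclusion–exclusion gives
P(union) = 44 + 37 + 45 − 14 − 15 − 18 + 4 = 83%
P(none) = 100% − 83% = 17%

17%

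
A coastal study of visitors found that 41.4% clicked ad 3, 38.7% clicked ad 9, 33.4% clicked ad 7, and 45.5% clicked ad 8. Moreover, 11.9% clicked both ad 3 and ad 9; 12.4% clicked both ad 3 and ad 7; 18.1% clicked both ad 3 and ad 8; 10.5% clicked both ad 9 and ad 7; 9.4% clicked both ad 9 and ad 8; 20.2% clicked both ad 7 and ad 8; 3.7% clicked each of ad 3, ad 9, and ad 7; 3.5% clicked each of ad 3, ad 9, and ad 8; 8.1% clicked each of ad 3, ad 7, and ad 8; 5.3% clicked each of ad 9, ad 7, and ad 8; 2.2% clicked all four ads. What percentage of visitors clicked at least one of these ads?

P(union) = 41.4 + 38.7 + 33.4 + 45.5 − 11.9 − 12.4 − 18.1 − 10.5 − 9.4 − 20.2 + 3.7 + 3.5 + 8.1 + 5.3 − 2.2 = 94.9%

94.9%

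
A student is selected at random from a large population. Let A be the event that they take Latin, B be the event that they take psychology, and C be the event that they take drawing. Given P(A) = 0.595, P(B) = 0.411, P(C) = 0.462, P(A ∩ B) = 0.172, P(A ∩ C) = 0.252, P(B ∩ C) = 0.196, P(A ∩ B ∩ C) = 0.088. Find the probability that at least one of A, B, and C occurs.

0.936

Inclusion–exclusion gives
P(A ∪ B ∪ C) = 0.595 + 0.411 + 0.462 − 0.172 − 0.252 − 0.196 + 0.088 = 0.936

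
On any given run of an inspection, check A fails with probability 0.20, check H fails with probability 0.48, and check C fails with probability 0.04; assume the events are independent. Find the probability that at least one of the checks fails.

0.60064

Independence gives P(none) = ∏(1 − pᵢ).
P(none) = (1 − 0.20) × (1 − 0.48) × (1 − 0.04) = 0.80 × 0.52 × 0.96 = 0.39936
P(at least one) = 1 − 0.39936 = 0.60064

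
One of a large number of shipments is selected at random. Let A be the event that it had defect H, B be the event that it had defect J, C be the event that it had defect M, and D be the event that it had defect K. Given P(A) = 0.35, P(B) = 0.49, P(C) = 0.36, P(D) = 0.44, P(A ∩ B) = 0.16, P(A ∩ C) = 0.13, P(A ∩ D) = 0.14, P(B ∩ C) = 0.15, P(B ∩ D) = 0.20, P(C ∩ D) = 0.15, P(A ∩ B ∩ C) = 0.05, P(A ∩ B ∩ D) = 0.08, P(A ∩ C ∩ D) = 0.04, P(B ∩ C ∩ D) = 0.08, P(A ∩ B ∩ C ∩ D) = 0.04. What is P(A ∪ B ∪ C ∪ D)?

0.92

Apply inclusion-exclusion:
P(A ∪ B ∪ C ∪ D) = 0.35 + 0.49 + 0.36 + 0.44 − 0.16 − 0.13 − 0.14 − 0.15 − 0.20 − 0.15 + 0.05 + 0.08 + 0.04 + 0.08 − 0.04 = 0.92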